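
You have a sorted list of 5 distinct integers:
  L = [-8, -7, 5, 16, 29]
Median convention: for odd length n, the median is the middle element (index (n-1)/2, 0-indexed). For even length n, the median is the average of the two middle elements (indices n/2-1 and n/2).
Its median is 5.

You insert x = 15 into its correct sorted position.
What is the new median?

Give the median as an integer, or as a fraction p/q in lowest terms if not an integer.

Old list (sorted, length 5): [-8, -7, 5, 16, 29]
Old median = 5
Insert x = 15
Old length odd (5). Middle was index 2 = 5.
New length even (6). New median = avg of two middle elements.
x = 15: 3 elements are < x, 2 elements are > x.
New sorted list: [-8, -7, 5, 15, 16, 29]
New median = 10

Answer: 10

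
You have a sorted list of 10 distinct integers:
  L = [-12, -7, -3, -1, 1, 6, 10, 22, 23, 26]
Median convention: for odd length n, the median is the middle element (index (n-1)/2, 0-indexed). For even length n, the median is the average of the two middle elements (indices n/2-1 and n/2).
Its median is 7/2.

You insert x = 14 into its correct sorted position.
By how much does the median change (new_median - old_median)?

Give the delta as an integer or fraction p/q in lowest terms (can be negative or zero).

Old median = 7/2
After inserting x = 14: new sorted = [-12, -7, -3, -1, 1, 6, 10, 14, 22, 23, 26]
New median = 6
Delta = 6 - 7/2 = 5/2

Answer: 5/2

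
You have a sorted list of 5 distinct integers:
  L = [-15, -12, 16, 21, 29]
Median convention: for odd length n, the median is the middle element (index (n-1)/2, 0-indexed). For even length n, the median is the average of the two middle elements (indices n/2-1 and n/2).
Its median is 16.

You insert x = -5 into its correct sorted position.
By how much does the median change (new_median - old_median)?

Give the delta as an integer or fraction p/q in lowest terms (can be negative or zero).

Old median = 16
After inserting x = -5: new sorted = [-15, -12, -5, 16, 21, 29]
New median = 11/2
Delta = 11/2 - 16 = -21/2

Answer: -21/2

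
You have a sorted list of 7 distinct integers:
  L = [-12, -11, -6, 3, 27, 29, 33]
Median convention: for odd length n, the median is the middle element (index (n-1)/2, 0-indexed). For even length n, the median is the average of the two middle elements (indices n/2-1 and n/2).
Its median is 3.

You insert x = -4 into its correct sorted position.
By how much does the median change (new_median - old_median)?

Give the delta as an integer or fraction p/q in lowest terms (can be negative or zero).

Answer: -7/2

Derivation:
Old median = 3
After inserting x = -4: new sorted = [-12, -11, -6, -4, 3, 27, 29, 33]
New median = -1/2
Delta = -1/2 - 3 = -7/2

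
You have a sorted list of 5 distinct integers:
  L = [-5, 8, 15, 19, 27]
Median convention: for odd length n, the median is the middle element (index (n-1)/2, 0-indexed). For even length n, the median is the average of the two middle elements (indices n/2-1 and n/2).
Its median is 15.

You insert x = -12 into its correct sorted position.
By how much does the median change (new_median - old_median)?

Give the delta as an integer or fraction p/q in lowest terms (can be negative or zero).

Answer: -7/2

Derivation:
Old median = 15
After inserting x = -12: new sorted = [-12, -5, 8, 15, 19, 27]
New median = 23/2
Delta = 23/2 - 15 = -7/2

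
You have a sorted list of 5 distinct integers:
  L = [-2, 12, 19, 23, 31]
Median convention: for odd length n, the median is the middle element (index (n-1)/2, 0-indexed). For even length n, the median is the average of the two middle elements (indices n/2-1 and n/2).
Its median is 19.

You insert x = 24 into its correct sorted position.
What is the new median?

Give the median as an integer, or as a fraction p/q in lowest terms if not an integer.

Old list (sorted, length 5): [-2, 12, 19, 23, 31]
Old median = 19
Insert x = 24
Old length odd (5). Middle was index 2 = 19.
New length even (6). New median = avg of two middle elements.
x = 24: 4 elements are < x, 1 elements are > x.
New sorted list: [-2, 12, 19, 23, 24, 31]
New median = 21

Answer: 21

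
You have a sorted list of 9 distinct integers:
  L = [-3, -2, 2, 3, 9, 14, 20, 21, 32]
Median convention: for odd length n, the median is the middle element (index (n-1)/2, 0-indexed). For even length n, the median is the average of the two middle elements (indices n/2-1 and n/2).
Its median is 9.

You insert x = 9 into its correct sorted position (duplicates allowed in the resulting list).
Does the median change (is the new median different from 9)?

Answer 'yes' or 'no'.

Old median = 9
Insert x = 9
New median = 9
Changed? no

Answer: no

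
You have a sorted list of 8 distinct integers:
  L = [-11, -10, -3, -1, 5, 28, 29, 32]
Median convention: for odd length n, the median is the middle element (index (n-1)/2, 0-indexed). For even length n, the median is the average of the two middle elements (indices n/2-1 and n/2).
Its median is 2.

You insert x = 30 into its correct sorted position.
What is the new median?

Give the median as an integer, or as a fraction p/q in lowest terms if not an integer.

Answer: 5

Derivation:
Old list (sorted, length 8): [-11, -10, -3, -1, 5, 28, 29, 32]
Old median = 2
Insert x = 30
Old length even (8). Middle pair: indices 3,4 = -1,5.
New length odd (9). New median = single middle element.
x = 30: 7 elements are < x, 1 elements are > x.
New sorted list: [-11, -10, -3, -1, 5, 28, 29, 30, 32]
New median = 5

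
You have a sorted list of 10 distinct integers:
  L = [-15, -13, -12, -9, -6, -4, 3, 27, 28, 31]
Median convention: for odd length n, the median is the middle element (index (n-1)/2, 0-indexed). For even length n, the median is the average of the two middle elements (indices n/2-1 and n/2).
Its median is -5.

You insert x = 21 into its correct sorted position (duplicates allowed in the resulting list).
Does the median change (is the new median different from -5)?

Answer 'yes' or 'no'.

Answer: yes

Derivation:
Old median = -5
Insert x = 21
New median = -4
Changed? yes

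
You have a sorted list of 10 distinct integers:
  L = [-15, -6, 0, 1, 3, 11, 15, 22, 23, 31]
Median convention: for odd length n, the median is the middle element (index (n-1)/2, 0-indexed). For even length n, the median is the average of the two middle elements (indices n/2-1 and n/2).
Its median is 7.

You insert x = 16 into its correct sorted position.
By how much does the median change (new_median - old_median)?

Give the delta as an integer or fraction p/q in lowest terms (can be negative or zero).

Old median = 7
After inserting x = 16: new sorted = [-15, -6, 0, 1, 3, 11, 15, 16, 22, 23, 31]
New median = 11
Delta = 11 - 7 = 4

Answer: 4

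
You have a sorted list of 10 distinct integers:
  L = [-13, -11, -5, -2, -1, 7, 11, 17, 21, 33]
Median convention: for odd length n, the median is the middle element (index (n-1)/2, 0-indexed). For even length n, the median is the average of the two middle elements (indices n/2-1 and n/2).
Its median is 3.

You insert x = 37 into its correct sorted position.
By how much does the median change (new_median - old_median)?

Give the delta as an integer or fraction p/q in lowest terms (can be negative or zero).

Old median = 3
After inserting x = 37: new sorted = [-13, -11, -5, -2, -1, 7, 11, 17, 21, 33, 37]
New median = 7
Delta = 7 - 3 = 4

Answer: 4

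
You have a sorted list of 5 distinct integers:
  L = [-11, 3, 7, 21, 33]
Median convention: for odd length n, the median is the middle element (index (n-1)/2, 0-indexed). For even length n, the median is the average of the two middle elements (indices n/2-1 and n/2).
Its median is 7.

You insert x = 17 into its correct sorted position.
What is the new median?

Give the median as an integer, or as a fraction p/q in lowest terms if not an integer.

Old list (sorted, length 5): [-11, 3, 7, 21, 33]
Old median = 7
Insert x = 17
Old length odd (5). Middle was index 2 = 7.
New length even (6). New median = avg of two middle elements.
x = 17: 3 elements are < x, 2 elements are > x.
New sorted list: [-11, 3, 7, 17, 21, 33]
New median = 12

Answer: 12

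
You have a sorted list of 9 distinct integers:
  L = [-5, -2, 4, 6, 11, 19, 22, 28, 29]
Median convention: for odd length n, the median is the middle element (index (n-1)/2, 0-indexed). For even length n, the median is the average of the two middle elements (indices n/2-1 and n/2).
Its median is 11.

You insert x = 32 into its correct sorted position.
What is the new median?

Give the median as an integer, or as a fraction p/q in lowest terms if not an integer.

Old list (sorted, length 9): [-5, -2, 4, 6, 11, 19, 22, 28, 29]
Old median = 11
Insert x = 32
Old length odd (9). Middle was index 4 = 11.
New length even (10). New median = avg of two middle elements.
x = 32: 9 elements are < x, 0 elements are > x.
New sorted list: [-5, -2, 4, 6, 11, 19, 22, 28, 29, 32]
New median = 15

Answer: 15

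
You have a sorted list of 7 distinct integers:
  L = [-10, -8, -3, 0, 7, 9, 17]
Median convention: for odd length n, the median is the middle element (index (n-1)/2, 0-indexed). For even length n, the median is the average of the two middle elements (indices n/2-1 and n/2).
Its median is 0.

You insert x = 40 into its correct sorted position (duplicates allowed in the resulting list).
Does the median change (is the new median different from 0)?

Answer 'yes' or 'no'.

Old median = 0
Insert x = 40
New median = 7/2
Changed? yes

Answer: yes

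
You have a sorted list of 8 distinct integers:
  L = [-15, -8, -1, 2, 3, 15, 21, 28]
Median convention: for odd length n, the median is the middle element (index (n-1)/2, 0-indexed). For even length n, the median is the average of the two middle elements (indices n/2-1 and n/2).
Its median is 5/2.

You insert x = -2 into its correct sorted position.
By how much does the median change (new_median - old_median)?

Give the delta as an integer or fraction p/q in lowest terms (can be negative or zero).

Answer: -1/2

Derivation:
Old median = 5/2
After inserting x = -2: new sorted = [-15, -8, -2, -1, 2, 3, 15, 21, 28]
New median = 2
Delta = 2 - 5/2 = -1/2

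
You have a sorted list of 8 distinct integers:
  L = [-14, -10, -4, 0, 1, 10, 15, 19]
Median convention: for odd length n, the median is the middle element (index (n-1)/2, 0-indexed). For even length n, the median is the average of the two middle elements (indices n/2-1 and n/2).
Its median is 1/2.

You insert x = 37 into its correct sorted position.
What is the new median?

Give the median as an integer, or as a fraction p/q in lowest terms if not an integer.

Answer: 1

Derivation:
Old list (sorted, length 8): [-14, -10, -4, 0, 1, 10, 15, 19]
Old median = 1/2
Insert x = 37
Old length even (8). Middle pair: indices 3,4 = 0,1.
New length odd (9). New median = single middle element.
x = 37: 8 elements are < x, 0 elements are > x.
New sorted list: [-14, -10, -4, 0, 1, 10, 15, 19, 37]
New median = 1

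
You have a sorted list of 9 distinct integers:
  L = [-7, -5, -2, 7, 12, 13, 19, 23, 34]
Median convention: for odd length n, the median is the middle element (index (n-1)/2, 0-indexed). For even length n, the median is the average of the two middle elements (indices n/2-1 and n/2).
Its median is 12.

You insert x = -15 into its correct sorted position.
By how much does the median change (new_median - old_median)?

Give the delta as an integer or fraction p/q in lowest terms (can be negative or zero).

Answer: -5/2

Derivation:
Old median = 12
After inserting x = -15: new sorted = [-15, -7, -5, -2, 7, 12, 13, 19, 23, 34]
New median = 19/2
Delta = 19/2 - 12 = -5/2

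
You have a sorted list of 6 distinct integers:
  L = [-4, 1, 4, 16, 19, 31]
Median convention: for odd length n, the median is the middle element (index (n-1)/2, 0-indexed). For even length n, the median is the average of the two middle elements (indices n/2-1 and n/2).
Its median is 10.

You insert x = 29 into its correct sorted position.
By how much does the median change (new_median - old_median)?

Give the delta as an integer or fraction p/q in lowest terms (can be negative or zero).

Answer: 6

Derivation:
Old median = 10
After inserting x = 29: new sorted = [-4, 1, 4, 16, 19, 29, 31]
New median = 16
Delta = 16 - 10 = 6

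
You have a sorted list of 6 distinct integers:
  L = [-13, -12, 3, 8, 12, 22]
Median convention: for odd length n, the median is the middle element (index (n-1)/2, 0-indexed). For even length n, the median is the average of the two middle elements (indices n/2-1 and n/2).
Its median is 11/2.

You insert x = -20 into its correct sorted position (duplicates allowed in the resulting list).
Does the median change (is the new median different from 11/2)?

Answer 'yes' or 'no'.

Answer: yes

Derivation:
Old median = 11/2
Insert x = -20
New median = 3
Changed? yes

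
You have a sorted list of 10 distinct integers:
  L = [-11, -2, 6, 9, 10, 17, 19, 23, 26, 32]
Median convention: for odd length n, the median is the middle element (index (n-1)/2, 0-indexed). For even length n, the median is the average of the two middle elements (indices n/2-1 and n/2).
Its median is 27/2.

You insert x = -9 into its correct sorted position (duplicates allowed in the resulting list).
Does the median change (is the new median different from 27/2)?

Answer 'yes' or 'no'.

Answer: yes

Derivation:
Old median = 27/2
Insert x = -9
New median = 10
Changed? yes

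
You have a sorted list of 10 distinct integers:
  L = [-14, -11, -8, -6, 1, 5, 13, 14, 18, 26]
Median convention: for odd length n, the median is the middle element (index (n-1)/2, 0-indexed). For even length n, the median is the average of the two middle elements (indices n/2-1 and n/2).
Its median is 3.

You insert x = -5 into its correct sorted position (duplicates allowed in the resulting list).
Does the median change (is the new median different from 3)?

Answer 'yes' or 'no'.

Answer: yes

Derivation:
Old median = 3
Insert x = -5
New median = 1
Changed? yes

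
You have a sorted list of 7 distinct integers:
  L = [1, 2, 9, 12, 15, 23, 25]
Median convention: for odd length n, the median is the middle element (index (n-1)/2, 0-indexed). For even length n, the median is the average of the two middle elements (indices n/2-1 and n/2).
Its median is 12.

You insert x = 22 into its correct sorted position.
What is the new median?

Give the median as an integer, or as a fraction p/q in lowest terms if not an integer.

Answer: 27/2

Derivation:
Old list (sorted, length 7): [1, 2, 9, 12, 15, 23, 25]
Old median = 12
Insert x = 22
Old length odd (7). Middle was index 3 = 12.
New length even (8). New median = avg of two middle elements.
x = 22: 5 elements are < x, 2 elements are > x.
New sorted list: [1, 2, 9, 12, 15, 22, 23, 25]
New median = 27/2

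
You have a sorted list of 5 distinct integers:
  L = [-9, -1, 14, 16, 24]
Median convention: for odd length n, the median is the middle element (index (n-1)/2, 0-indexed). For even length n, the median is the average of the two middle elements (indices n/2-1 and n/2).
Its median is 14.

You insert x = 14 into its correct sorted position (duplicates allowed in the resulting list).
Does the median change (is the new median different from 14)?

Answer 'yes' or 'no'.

Answer: no

Derivation:
Old median = 14
Insert x = 14
New median = 14
Changed? no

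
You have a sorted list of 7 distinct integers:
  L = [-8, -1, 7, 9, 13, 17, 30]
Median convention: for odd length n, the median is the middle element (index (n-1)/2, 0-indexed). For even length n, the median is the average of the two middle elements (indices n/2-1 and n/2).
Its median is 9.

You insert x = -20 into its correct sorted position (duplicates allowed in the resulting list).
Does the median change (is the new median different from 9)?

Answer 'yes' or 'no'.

Answer: yes

Derivation:
Old median = 9
Insert x = -20
New median = 8
Changed? yes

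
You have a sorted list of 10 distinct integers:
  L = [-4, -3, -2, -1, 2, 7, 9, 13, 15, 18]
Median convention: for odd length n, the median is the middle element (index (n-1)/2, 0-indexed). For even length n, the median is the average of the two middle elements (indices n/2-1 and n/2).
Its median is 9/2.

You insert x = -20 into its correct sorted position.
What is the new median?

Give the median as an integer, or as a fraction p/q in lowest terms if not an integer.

Answer: 2

Derivation:
Old list (sorted, length 10): [-4, -3, -2, -1, 2, 7, 9, 13, 15, 18]
Old median = 9/2
Insert x = -20
Old length even (10). Middle pair: indices 4,5 = 2,7.
New length odd (11). New median = single middle element.
x = -20: 0 elements are < x, 10 elements are > x.
New sorted list: [-20, -4, -3, -2, -1, 2, 7, 9, 13, 15, 18]
New median = 2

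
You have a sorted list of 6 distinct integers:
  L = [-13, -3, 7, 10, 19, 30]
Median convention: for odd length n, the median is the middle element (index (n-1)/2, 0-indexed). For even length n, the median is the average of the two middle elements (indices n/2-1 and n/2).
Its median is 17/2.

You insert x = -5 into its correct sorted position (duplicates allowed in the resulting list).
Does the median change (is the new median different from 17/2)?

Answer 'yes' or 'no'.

Answer: yes

Derivation:
Old median = 17/2
Insert x = -5
New median = 7
Changed? yes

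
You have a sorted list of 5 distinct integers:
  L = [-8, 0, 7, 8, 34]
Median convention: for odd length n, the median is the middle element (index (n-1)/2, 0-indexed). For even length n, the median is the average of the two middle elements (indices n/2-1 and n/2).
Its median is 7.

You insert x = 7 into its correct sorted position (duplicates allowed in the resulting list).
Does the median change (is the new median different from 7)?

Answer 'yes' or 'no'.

Answer: no

Derivation:
Old median = 7
Insert x = 7
New median = 7
Changed? no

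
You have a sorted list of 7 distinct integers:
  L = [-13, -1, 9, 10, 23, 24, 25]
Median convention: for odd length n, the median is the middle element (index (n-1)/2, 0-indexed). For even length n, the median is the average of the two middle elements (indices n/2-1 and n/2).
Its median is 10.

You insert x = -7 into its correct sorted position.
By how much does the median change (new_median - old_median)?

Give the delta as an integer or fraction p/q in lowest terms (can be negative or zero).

Answer: -1/2

Derivation:
Old median = 10
After inserting x = -7: new sorted = [-13, -7, -1, 9, 10, 23, 24, 25]
New median = 19/2
Delta = 19/2 - 10 = -1/2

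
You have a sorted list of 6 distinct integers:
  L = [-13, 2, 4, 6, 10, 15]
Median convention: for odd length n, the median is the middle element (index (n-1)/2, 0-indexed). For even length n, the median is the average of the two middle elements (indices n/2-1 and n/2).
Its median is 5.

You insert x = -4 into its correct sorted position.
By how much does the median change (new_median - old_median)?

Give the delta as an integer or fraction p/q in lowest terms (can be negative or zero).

Answer: -1

Derivation:
Old median = 5
After inserting x = -4: new sorted = [-13, -4, 2, 4, 6, 10, 15]
New median = 4
Delta = 4 - 5 = -1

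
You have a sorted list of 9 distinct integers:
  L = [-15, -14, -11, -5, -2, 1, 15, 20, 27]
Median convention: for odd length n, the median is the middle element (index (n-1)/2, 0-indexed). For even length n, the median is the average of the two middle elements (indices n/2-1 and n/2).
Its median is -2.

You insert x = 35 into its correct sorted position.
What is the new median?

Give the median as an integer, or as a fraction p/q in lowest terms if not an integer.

Old list (sorted, length 9): [-15, -14, -11, -5, -2, 1, 15, 20, 27]
Old median = -2
Insert x = 35
Old length odd (9). Middle was index 4 = -2.
New length even (10). New median = avg of two middle elements.
x = 35: 9 elements are < x, 0 elements are > x.
New sorted list: [-15, -14, -11, -5, -2, 1, 15, 20, 27, 35]
New median = -1/2

Answer: -1/2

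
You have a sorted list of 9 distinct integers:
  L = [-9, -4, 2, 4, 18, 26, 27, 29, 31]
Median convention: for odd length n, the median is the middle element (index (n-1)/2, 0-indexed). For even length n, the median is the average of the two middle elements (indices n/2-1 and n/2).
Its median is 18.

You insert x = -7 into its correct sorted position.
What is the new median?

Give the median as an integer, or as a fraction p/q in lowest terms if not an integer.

Old list (sorted, length 9): [-9, -4, 2, 4, 18, 26, 27, 29, 31]
Old median = 18
Insert x = -7
Old length odd (9). Middle was index 4 = 18.
New length even (10). New median = avg of two middle elements.
x = -7: 1 elements are < x, 8 elements are > x.
New sorted list: [-9, -7, -4, 2, 4, 18, 26, 27, 29, 31]
New median = 11

Answer: 11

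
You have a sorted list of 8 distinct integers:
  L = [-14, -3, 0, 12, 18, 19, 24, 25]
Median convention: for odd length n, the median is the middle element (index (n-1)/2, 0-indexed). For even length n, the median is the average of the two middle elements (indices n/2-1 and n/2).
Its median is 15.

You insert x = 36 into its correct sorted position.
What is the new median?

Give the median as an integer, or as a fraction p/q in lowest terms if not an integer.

Answer: 18

Derivation:
Old list (sorted, length 8): [-14, -3, 0, 12, 18, 19, 24, 25]
Old median = 15
Insert x = 36
Old length even (8). Middle pair: indices 3,4 = 12,18.
New length odd (9). New median = single middle element.
x = 36: 8 elements are < x, 0 elements are > x.
New sorted list: [-14, -3, 0, 12, 18, 19, 24, 25, 36]
New median = 18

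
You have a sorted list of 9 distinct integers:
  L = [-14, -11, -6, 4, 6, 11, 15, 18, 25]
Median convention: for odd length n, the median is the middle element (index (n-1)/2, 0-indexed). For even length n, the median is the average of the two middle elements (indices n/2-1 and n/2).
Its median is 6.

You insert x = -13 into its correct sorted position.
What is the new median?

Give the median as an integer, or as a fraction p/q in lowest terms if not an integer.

Answer: 5

Derivation:
Old list (sorted, length 9): [-14, -11, -6, 4, 6, 11, 15, 18, 25]
Old median = 6
Insert x = -13
Old length odd (9). Middle was index 4 = 6.
New length even (10). New median = avg of two middle elements.
x = -13: 1 elements are < x, 8 elements are > x.
New sorted list: [-14, -13, -11, -6, 4, 6, 11, 15, 18, 25]
New median = 5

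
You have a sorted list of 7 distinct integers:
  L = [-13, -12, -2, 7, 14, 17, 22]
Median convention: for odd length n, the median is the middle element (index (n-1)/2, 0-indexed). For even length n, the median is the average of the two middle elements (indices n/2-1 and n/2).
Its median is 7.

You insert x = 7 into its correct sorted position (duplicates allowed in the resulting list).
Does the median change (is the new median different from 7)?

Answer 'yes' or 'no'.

Answer: no

Derivation:
Old median = 7
Insert x = 7
New median = 7
Changed? no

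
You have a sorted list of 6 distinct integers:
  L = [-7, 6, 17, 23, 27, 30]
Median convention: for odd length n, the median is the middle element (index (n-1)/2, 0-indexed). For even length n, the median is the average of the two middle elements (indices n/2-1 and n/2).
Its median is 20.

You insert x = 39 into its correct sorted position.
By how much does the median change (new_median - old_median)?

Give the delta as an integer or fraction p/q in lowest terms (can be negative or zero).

Old median = 20
After inserting x = 39: new sorted = [-7, 6, 17, 23, 27, 30, 39]
New median = 23
Delta = 23 - 20 = 3

Answer: 3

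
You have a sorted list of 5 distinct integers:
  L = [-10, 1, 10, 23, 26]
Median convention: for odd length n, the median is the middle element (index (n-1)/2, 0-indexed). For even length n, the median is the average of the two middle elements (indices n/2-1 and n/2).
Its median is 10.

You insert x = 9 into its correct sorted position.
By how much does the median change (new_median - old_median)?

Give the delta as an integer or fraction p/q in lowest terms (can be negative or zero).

Answer: -1/2

Derivation:
Old median = 10
After inserting x = 9: new sorted = [-10, 1, 9, 10, 23, 26]
New median = 19/2
Delta = 19/2 - 10 = -1/2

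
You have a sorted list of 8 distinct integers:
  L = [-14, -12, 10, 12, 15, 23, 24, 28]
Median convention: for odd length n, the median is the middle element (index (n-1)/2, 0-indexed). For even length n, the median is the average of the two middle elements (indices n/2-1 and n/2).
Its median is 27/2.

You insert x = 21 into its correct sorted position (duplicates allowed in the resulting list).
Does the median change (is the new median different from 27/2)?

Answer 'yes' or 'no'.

Old median = 27/2
Insert x = 21
New median = 15
Changed? yes

Answer: yes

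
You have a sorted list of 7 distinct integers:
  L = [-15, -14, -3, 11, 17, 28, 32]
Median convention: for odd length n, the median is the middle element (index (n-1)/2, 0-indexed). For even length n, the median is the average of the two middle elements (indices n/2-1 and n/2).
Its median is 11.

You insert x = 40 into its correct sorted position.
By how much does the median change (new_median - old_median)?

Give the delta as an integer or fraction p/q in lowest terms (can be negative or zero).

Answer: 3

Derivation:
Old median = 11
After inserting x = 40: new sorted = [-15, -14, -3, 11, 17, 28, 32, 40]
New median = 14
Delta = 14 - 11 = 3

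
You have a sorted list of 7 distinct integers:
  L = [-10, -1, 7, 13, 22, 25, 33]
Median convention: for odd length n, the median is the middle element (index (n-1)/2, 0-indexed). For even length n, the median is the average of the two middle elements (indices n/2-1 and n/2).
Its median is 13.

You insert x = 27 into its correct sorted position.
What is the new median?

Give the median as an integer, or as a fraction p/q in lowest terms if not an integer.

Old list (sorted, length 7): [-10, -1, 7, 13, 22, 25, 33]
Old median = 13
Insert x = 27
Old length odd (7). Middle was index 3 = 13.
New length even (8). New median = avg of two middle elements.
x = 27: 6 elements are < x, 1 elements are > x.
New sorted list: [-10, -1, 7, 13, 22, 25, 27, 33]
New median = 35/2

Answer: 35/2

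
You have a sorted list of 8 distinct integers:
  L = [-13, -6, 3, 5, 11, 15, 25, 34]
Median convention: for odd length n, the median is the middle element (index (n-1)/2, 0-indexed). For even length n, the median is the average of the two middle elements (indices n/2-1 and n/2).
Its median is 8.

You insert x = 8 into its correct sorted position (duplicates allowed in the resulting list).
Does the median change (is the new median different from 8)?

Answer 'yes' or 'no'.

Old median = 8
Insert x = 8
New median = 8
Changed? no

Answer: no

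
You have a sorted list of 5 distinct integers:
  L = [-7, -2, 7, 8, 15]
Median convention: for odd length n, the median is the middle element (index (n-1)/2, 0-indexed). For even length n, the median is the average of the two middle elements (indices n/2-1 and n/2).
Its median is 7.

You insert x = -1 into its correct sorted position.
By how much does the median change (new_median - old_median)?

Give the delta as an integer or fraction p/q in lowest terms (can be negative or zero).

Answer: -4

Derivation:
Old median = 7
After inserting x = -1: new sorted = [-7, -2, -1, 7, 8, 15]
New median = 3
Delta = 3 - 7 = -4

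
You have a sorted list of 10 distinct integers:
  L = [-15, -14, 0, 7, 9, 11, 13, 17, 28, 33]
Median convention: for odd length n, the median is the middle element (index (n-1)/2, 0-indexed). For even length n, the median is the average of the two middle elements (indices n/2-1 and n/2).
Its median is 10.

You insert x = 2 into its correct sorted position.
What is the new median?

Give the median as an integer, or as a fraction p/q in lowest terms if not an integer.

Old list (sorted, length 10): [-15, -14, 0, 7, 9, 11, 13, 17, 28, 33]
Old median = 10
Insert x = 2
Old length even (10). Middle pair: indices 4,5 = 9,11.
New length odd (11). New median = single middle element.
x = 2: 3 elements are < x, 7 elements are > x.
New sorted list: [-15, -14, 0, 2, 7, 9, 11, 13, 17, 28, 33]
New median = 9

Answer: 9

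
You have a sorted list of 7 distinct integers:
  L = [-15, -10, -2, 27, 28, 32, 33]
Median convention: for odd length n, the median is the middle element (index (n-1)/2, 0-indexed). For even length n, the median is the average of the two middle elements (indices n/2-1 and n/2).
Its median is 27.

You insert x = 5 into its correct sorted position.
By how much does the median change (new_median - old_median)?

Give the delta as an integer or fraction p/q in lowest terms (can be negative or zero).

Old median = 27
After inserting x = 5: new sorted = [-15, -10, -2, 5, 27, 28, 32, 33]
New median = 16
Delta = 16 - 27 = -11

Answer: -11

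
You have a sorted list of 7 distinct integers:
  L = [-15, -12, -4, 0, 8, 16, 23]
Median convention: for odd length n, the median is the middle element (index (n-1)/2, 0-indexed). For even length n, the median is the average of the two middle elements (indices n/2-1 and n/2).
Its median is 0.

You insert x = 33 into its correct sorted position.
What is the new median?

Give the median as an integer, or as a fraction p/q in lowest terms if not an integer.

Old list (sorted, length 7): [-15, -12, -4, 0, 8, 16, 23]
Old median = 0
Insert x = 33
Old length odd (7). Middle was index 3 = 0.
New length even (8). New median = avg of two middle elements.
x = 33: 7 elements are < x, 0 elements are > x.
New sorted list: [-15, -12, -4, 0, 8, 16, 23, 33]
New median = 4

Answer: 4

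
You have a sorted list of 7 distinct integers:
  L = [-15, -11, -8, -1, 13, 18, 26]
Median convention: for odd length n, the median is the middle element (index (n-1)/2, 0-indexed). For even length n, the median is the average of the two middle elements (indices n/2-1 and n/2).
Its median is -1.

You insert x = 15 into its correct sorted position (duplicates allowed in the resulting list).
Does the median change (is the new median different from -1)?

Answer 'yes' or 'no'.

Old median = -1
Insert x = 15
New median = 6
Changed? yes

Answer: yes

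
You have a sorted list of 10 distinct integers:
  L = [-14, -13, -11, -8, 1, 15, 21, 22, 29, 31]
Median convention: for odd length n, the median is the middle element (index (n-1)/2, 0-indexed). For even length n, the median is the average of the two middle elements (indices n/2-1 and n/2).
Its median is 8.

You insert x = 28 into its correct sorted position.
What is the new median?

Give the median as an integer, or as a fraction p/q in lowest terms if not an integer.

Old list (sorted, length 10): [-14, -13, -11, -8, 1, 15, 21, 22, 29, 31]
Old median = 8
Insert x = 28
Old length even (10). Middle pair: indices 4,5 = 1,15.
New length odd (11). New median = single middle element.
x = 28: 8 elements are < x, 2 elements are > x.
New sorted list: [-14, -13, -11, -8, 1, 15, 21, 22, 28, 29, 31]
New median = 15

Answer: 15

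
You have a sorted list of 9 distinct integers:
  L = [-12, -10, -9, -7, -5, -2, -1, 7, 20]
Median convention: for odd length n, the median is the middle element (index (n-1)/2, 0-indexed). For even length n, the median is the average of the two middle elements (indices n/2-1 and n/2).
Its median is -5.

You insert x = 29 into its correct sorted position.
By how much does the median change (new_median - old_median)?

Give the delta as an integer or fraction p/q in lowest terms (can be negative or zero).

Answer: 3/2

Derivation:
Old median = -5
After inserting x = 29: new sorted = [-12, -10, -9, -7, -5, -2, -1, 7, 20, 29]
New median = -7/2
Delta = -7/2 - -5 = 3/2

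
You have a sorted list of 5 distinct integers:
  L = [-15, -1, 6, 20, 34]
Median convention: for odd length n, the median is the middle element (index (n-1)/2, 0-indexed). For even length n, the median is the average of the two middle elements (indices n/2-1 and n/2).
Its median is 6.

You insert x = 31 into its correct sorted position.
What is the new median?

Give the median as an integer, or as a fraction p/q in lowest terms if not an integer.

Old list (sorted, length 5): [-15, -1, 6, 20, 34]
Old median = 6
Insert x = 31
Old length odd (5). Middle was index 2 = 6.
New length even (6). New median = avg of two middle elements.
x = 31: 4 elements are < x, 1 elements are > x.
New sorted list: [-15, -1, 6, 20, 31, 34]
New median = 13

Answer: 13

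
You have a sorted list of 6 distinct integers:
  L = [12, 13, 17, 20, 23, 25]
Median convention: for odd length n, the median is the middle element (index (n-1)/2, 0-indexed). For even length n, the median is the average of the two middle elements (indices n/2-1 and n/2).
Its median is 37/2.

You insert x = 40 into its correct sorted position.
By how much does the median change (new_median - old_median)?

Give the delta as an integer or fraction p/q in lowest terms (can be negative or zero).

Answer: 3/2

Derivation:
Old median = 37/2
After inserting x = 40: new sorted = [12, 13, 17, 20, 23, 25, 40]
New median = 20
Delta = 20 - 37/2 = 3/2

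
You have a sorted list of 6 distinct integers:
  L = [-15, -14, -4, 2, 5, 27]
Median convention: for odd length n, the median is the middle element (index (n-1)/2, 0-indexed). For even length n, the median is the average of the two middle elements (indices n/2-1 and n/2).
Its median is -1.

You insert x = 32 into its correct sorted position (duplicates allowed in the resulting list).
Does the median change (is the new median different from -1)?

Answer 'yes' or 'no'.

Old median = -1
Insert x = 32
New median = 2
Changed? yes

Answer: yes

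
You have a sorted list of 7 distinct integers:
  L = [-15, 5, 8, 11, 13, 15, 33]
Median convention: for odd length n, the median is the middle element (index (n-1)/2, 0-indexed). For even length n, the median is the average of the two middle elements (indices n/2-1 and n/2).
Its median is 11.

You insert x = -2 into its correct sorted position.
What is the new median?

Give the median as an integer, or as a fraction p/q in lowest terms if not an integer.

Answer: 19/2

Derivation:
Old list (sorted, length 7): [-15, 5, 8, 11, 13, 15, 33]
Old median = 11
Insert x = -2
Old length odd (7). Middle was index 3 = 11.
New length even (8). New median = avg of two middle elements.
x = -2: 1 elements are < x, 6 elements are > x.
New sorted list: [-15, -2, 5, 8, 11, 13, 15, 33]
New median = 19/2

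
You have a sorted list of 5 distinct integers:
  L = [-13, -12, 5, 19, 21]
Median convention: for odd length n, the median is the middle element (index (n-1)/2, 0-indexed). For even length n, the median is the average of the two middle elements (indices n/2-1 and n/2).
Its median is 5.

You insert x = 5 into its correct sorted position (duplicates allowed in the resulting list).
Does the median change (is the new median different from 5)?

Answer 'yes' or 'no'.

Answer: no

Derivation:
Old median = 5
Insert x = 5
New median = 5
Changed? no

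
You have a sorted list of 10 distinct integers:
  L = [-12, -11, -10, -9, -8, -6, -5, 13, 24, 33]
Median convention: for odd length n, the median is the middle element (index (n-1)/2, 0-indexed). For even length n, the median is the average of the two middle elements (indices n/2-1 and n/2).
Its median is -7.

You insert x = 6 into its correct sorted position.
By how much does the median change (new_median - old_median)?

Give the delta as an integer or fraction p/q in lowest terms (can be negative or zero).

Answer: 1

Derivation:
Old median = -7
After inserting x = 6: new sorted = [-12, -11, -10, -9, -8, -6, -5, 6, 13, 24, 33]
New median = -6
Delta = -6 - -7 = 1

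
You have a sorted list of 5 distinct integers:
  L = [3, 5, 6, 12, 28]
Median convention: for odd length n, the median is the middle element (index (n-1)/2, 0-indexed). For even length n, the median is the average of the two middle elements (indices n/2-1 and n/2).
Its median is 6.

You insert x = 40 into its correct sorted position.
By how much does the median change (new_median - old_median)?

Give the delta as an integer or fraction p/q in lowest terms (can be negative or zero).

Answer: 3

Derivation:
Old median = 6
After inserting x = 40: new sorted = [3, 5, 6, 12, 28, 40]
New median = 9
Delta = 9 - 6 = 3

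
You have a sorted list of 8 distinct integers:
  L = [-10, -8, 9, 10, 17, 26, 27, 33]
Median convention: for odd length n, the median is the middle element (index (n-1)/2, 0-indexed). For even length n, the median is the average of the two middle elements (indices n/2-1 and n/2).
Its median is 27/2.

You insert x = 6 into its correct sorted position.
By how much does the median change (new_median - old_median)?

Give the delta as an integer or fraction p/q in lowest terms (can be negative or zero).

Answer: -7/2

Derivation:
Old median = 27/2
After inserting x = 6: new sorted = [-10, -8, 6, 9, 10, 17, 26, 27, 33]
New median = 10
Delta = 10 - 27/2 = -7/2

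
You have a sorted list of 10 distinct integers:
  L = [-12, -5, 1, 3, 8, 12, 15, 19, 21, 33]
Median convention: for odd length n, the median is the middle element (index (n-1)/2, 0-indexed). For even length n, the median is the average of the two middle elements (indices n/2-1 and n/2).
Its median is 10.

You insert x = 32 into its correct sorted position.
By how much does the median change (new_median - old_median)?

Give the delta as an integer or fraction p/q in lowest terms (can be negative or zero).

Answer: 2

Derivation:
Old median = 10
After inserting x = 32: new sorted = [-12, -5, 1, 3, 8, 12, 15, 19, 21, 32, 33]
New median = 12
Delta = 12 - 10 = 2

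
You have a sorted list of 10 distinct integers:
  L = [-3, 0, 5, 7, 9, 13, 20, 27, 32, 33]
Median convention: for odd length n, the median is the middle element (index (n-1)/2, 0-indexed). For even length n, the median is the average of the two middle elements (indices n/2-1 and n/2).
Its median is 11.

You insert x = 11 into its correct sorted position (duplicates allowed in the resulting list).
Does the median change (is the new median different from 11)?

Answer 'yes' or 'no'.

Old median = 11
Insert x = 11
New median = 11
Changed? no

Answer: no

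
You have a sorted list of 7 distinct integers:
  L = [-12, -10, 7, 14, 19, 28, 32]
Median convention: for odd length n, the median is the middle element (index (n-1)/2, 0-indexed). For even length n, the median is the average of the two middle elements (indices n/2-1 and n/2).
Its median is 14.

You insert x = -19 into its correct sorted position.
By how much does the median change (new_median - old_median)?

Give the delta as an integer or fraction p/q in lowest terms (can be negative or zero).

Answer: -7/2

Derivation:
Old median = 14
After inserting x = -19: new sorted = [-19, -12, -10, 7, 14, 19, 28, 32]
New median = 21/2
Delta = 21/2 - 14 = -7/2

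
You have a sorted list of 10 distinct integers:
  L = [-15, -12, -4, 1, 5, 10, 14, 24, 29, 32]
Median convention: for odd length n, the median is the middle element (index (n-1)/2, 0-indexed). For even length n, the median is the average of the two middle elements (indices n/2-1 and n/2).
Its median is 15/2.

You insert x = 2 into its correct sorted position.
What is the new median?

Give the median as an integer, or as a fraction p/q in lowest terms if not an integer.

Old list (sorted, length 10): [-15, -12, -4, 1, 5, 10, 14, 24, 29, 32]
Old median = 15/2
Insert x = 2
Old length even (10). Middle pair: indices 4,5 = 5,10.
New length odd (11). New median = single middle element.
x = 2: 4 elements are < x, 6 elements are > x.
New sorted list: [-15, -12, -4, 1, 2, 5, 10, 14, 24, 29, 32]
New median = 5

Answer: 5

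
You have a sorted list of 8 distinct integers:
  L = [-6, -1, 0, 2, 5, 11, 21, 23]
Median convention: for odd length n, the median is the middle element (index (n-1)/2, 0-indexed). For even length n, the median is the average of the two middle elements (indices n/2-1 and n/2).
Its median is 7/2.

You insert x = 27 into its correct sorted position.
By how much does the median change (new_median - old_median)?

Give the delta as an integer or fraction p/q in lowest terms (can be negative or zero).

Answer: 3/2

Derivation:
Old median = 7/2
After inserting x = 27: new sorted = [-6, -1, 0, 2, 5, 11, 21, 23, 27]
New median = 5
Delta = 5 - 7/2 = 3/2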